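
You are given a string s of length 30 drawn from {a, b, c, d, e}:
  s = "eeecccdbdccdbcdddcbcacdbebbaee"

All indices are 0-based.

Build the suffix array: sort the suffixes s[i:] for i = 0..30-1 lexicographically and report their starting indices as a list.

sorted suffixes:
  #0 SA[0]=20  'acdbebbaee'
  #1 SA[1]=27  'aee'
  #2 SA[2]=26  'baee'
  #3 SA[3]=25  'bbaee'
  #4 SA[4]=18  'bcacdbebbaee'
  #5 SA[5]=12  'bcdddcbcacdbebbaee'
  #6 SA[6]=7  'bdccdbcdddcbcacdbebbaee'
  #7 SA[7]=23  'bebbaee'
  #8 SA[8]=19  'cacdbebbaee'
  #9 SA[9]=17  'cbcacdbebbaee'
  #10 SA[10]=3  'cccdbdccdbcdddcbcacdbebbaee'
  #11 SA[11]=9  'ccdbcdddcbcacdbebbaee'
  #12 SA[12]=4  'ccdbdccdbcdddcbcacdbebbaee'
  #13 SA[13]=10  'cdbcdddcbcacdbebbaee'
  #14 SA[14]=5  'cdbdccdbcdddcbcacdbebbaee'
  #15 SA[15]=21  'cdbebbaee'
  #16 SA[16]=13  'cdddcbcacdbebbaee'
  #17 SA[17]=11  'dbcdddcbcacdbebbaee'
  #18 SA[18]=6  'dbdccdbcdddcbcacdbebbaee'
  #19 SA[19]=22  'dbebbaee'
  #20 SA[20]=16  'dcbcacdbebbaee'
  #21 SA[21]=8  'dccdbcdddcbcacdbebbaee'
  #22 SA[22]=15  'ddcbcacdbebbaee'
  #23 SA[23]=14  'dddcbcacdbebbaee'
  #24 SA[24]=29  'e'
  #25 SA[25]=24  'ebbaee'
  #26 SA[26]=2  'ecccdbdccdbcdddcbcacdbebbaee'
  #27 SA[27]=28  'ee'
  #28 SA[28]=1  'eecccdbdccdbcdddcbcacdbebbaee'
  #29 SA[29]=0  'eeecccdbdccdbcdddcbcacdbebbaee'

[20, 27, 26, 25, 18, 12, 7, 23, 19, 17, 3, 9, 4, 10, 5, 21, 13, 11, 6, 22, 16, 8, 15, 14, 29, 24, 2, 28, 1, 0]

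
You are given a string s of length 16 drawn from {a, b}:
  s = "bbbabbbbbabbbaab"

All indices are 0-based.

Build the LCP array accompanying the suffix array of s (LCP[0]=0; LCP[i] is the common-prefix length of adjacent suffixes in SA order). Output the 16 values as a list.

rank | idx | suffix
   0 |  13 | aab
   1 |  14 | ab
   2 |   9 | abbbaab
   3 |   3 | abbbbbabbbaab
   4 |  15 | b
   5 |  12 | baab
   6 |   8 | babbbaab
   7 |   2 | babbbbbabbbaab
   8 |  11 | bbaab
   9 |   7 | bbabbbaab
  10 |   1 | bbabbbbbabbbaab
  11 |  10 | bbbaab
  12 |   6 | bbbabbbaab
  13 |   0 | bbbabbbbbabbbaab
  14 |   5 | bbbbabbbaab
  15 |   4 | bbbbbabbbaab

SA = [13, 14, 9, 3, 15, 12, 8, 2, 11, 7, 1, 10, 6, 0, 5, 4]
i: (SA[i-1],SA[i]) lcp shared
  1: (13,14) 1 'a'
  2: (14,9) 2 'ab'
  3: (9,3) 4 'abbb'
  4: (3,15) 0 ''
  5: (15,12) 1 'b'
  6: (12,8) 2 'ba'
  7: (8,2) 5 'babbb'
  8: (2,11) 1 'b'
  9: (11,7) 3 'bba'
  10: (7,1) 6 'bbabbb'
  11: (1,10) 2 'bb'
  12: (10,6) 4 'bbba'
  13: (6,0) 7 'bbbabbb'
  14: (0,5) 3 'bbb'
  15: (5,4) 4 'bbbb'

[0, 1, 2, 4, 0, 1, 2, 5, 1, 3, 6, 2, 4, 7, 3, 4]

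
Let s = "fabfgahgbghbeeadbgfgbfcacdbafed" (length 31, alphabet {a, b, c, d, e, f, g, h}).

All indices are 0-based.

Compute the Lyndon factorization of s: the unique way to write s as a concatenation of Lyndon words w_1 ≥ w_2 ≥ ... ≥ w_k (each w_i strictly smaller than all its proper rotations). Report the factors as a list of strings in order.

emit factor 1: 'f' (i=0, period=1)
emit factor 2: 'abfgahgbghbeeadbgfgbfcacdbafed' (i=1, period=30)

["f", "abfgahgbghbeeadbgfgbfcacdbafed"]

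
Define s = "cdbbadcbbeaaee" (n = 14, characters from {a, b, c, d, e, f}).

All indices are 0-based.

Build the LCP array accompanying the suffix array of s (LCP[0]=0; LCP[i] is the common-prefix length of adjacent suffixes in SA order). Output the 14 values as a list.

sorted suffixes:
  #0 SA[0]=10  'aaee'
  #1 SA[1]=4  'adcbbeaaee'
  #2 SA[2]=11  'aee'
  #3 SA[3]=3  'badcbbeaaee'
  #4 SA[4]=2  'bbadcbbeaaee'
  #5 SA[5]=7  'bbeaaee'
  #6 SA[6]=8  'beaaee'
  #7 SA[7]=6  'cbbeaaee'
  #8 SA[8]=0  'cdbbadcbbeaaee'
  #9 SA[9]=1  'dbbadcbbeaaee'
  #10 SA[10]=5  'dcbbeaaee'
  #11 SA[11]=13  'e'
  #12 SA[12]=9  'eaaee'
  #13 SA[13]=12  'ee'

SA = [10, 4, 11, 3, 2, 7, 8, 6, 0, 1, 5, 13, 9, 12]
i: (SA[i-1],SA[i]) lcp shared
  1: (10,4) 1 'a'
  2: (4,11) 1 'a'
  3: (11,3) 0 ''
  4: (3,2) 1 'b'
  5: (2,7) 2 'bb'
  6: (7,8) 1 'b'
  7: (8,6) 0 ''
  8: (6,0) 1 'c'
  9: (0,1) 0 ''
  10: (1,5) 1 'd'
  11: (5,13) 0 ''
  12: (13,9) 1 'e'
  13: (9,12) 1 'e'

[0, 1, 1, 0, 1, 2, 1, 0, 1, 0, 1, 0, 1, 1]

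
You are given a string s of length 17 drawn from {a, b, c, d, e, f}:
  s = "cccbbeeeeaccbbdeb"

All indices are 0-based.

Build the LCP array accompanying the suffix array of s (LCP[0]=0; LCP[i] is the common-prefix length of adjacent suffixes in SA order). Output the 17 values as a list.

[0, 0, 1, 2, 1, 1, 0, 3, 1, 4, 2, 0, 0, 1, 1, 2, 3]

sorted suffixes:
  #0 SA[0]=9  'accbbdeb'
  #1 SA[1]=16  'b'
  #2 SA[2]=12  'bbdeb'
  #3 SA[3]=3  'bbeeeeaccbbdeb'
  #4 SA[4]=13  'bdeb'
  #5 SA[5]=4  'beeeeaccbbdeb'
  #6 SA[6]=11  'cbbdeb'
  #7 SA[7]=2  'cbbeeeeaccbbdeb'
  #8 SA[8]=10  'ccbbdeb'
  #9 SA[9]=1  'ccbbeeeeaccbbdeb'
  #10 SA[10]=0  'cccbbeeeeaccbbdeb'
  #11 SA[11]=14  'deb'
  #12 SA[12]=8  'eaccbbdeb'
  #13 SA[13]=15  'eb'
  #14 SA[14]=7  'eeaccbbdeb'
  #15 SA[15]=6  'eeeaccbbdeb'
  #16 SA[16]=5  'eeeeaccbbdeb'

SA = [9, 16, 12, 3, 13, 4, 11, 2, 10, 1, 0, 14, 8, 15, 7, 6, 5]
rank  pair      lcp
   1  s[9:],s[16:]  0  ''
   2  s[16:],s[12:]  1  'b'
   3  s[12:],s[3:]  2  'bb'
   4  s[3:],s[13:]  1  'b'
   5  s[13:],s[4:]  1  'b'
   6  s[4:],s[11:]  0  ''
   7  s[11:],s[2:]  3  'cbb'
   8  s[2:],s[10:]  1  'c'
   9  s[10:],s[1:]  4  'ccbb'
  10  s[1:],s[0:]  2  'cc'
  11  s[0:],s[14:]  0  ''
  12  s[14:],s[8:]  0  ''
  13  s[8:],s[15:]  1  'e'
  14  s[15:],s[7:]  1  'e'
  15  s[7:],s[6:]  2  'ee'
  16  s[6:],s[5:]  3  'eee'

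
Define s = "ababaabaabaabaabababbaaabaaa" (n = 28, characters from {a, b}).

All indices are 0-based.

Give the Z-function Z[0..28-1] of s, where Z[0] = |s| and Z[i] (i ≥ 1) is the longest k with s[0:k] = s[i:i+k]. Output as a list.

Z[0]=28
i=1: outside box; Z[1]=0
i=2: outside box; Z[2]=3 extend→box=[2,5)
i=3: min(r-i=2, Z[1]=0)=0; Z[3]=0
i=4: min(r-i=1, Z[2]=3)=1; Z[4]=1
i=5: outside box; Z[5]=3 extend→box=[5,8)
i=6: min(r-i=2, Z[1]=0)=0; Z[6]=0
i=7: min(r-i=1, Z[2]=3)=1; Z[7]=1
i=8: outside box; Z[8]=3 extend→box=[8,11)
i=9: min(r-i=2, Z[1]=0)=0; Z[9]=0
i=10: min(r-i=1, Z[2]=3)=1; Z[10]=1
i=11: outside box; Z[11]=3 extend→box=[11,14)
i=12: min(r-i=2, Z[1]=0)=0; Z[12]=0
i=13: min(r-i=1, Z[2]=3)=1; Z[13]=1
i=14: outside box; Z[14]=5 extend→box=[14,19)
i=15: min(r-i=4, Z[1]=0)=0; Z[15]=0
i=16: min(r-i=3, Z[2]=3)=3; Z[16]=4 extend→box=[16,20)
i=17: min(r-i=3, Z[1]=0)=0; Z[17]=0
i=18: min(r-i=2, Z[2]=3)=2; Z[18]=2
i=19: min(r-i=1, Z[3]=0)=0; Z[19]=0
i=20: outside box; Z[20]=0
i=21: outside box; Z[21]=1 extend→box=[21,22)
i=22: outside box; Z[22]=1 extend→box=[22,23)
i=23: outside box; Z[23]=3 extend→box=[23,26)
i=24: min(r-i=2, Z[1]=0)=0; Z[24]=0
i=25: min(r-i=1, Z[2]=3)=1; Z[25]=1
i=26: outside box; Z[26]=1 extend→box=[26,27)
i=27: outside box; Z[27]=1 extend→box=[27,28)

[28, 0, 3, 0, 1, 3, 0, 1, 3, 0, 1, 3, 0, 1, 5, 0, 4, 0, 2, 0, 0, 1, 1, 3, 0, 1, 1, 1]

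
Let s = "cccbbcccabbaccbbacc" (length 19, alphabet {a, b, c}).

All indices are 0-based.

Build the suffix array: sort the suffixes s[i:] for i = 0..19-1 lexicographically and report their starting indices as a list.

[8, 16, 11, 15, 10, 14, 9, 3, 4, 18, 7, 13, 2, 17, 6, 12, 1, 5, 0]

sorted suffixes:
  #0 SA[0]=8  'abbaccbbacc'
  #1 SA[1]=16  'acc'
  #2 SA[2]=11  'accbbacc'
  #3 SA[3]=15  'bacc'
  #4 SA[4]=10  'baccbbacc'
  #5 SA[5]=14  'bbacc'
  #6 SA[6]=9  'bbaccbbacc'
  #7 SA[7]=3  'bbcccabbaccbbacc'
  #8 SA[8]=4  'bcccabbaccbbacc'
  #9 SA[9]=18  'c'
  #10 SA[10]=7  'cabbaccbbacc'
  #11 SA[11]=13  'cbbacc'
  #12 SA[12]=2  'cbbcccabbaccbbacc'
  #13 SA[13]=17  'cc'
  #14 SA[14]=6  'ccabbaccbbacc'
  #15 SA[15]=12  'ccbbacc'
  #16 SA[16]=1  'ccbbcccabbaccbbacc'
  #17 SA[17]=5  'cccabbaccbbacc'
  #18 SA[18]=0  'cccbbcccabbaccbbacc'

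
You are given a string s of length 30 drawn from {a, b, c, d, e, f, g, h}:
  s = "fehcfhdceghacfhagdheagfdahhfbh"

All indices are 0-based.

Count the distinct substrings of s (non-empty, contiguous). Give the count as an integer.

rank | idx | suffix
   0 |  11 | acfhagdheagfdahhfbh
   1 |  15 | agdheagfdahhfbh
   2 |  20 | agfdahhfbh
   3 |  24 | ahhfbh
   4 |  28 | bh
   5 |   7 | ceghacfhagdheagfdahhfbh
   6 |  12 | cfhagdheagfdahhfbh
   7 |   3 | cfhdceghacfhagdheagfdahhfbh
   8 |  23 | dahhfbh
   9 |   6 | dceghacfhagdheagfdahhfbh
  10 |  17 | dheagfdahhfbh
  11 |  19 | eagfdahhfbh
  12 |   8 | eghacfhagdheagfdahhfbh
  13 |   1 | ehcfhdceghacfhagdheagfdahhfbh
  14 |  27 | fbh
  15 |  22 | fdahhfbh
  16 |   0 | fehcfhdceghacfhagdheagfdahhfbh
  17 |  13 | fhagdheagfdahhfbh
  18 |   4 | fhdceghacfhagdheagfdahhfbh
  19 |  16 | gdheagfdahhfbh
  20 |  21 | gfdahhfbh
  21 |   9 | ghacfhagdheagfdahhfbh
  22 |  29 | h
  23 |  10 | hacfhagdheagfdahhfbh
  24 |  14 | hagdheagfdahhfbh
  25 |   2 | hcfhdceghacfhagdheagfdahhfbh
  26 |   5 | hdceghacfhagdheagfdahhfbh
  27 |  18 | heagfdahhfbh
  28 |  26 | hfbh
  29 |  25 | hhfbh

SA = [11, 15, 20, 24, 28, 7, 12, 3, 23, 6, 17, 19, 8, 1, 27, 22, 0, 13, 4, 16, 21, 9, 29, 10, 14, 2, 5, 18, 26, 25]
i: (SA[i-1],SA[i]) lcp shared
  1: (11,15) 1 'a'
  2: (15,20) 2 'ag'
  3: (20,24) 1 'a'
  4: (24,28) 0 ''
  5: (28,7) 0 ''
  6: (7,12) 1 'c'
  7: (12,3) 3 'cfh'
  8: (3,23) 0 ''
  9: (23,6) 1 'd'
  10: (6,17) 1 'd'
  11: (17,19) 0 ''
  12: (19,8) 1 'e'
  13: (8,1) 1 'e'
  14: (1,27) 0 ''
  15: (27,22) 1 'f'
  16: (22,0) 1 'f'
  17: (0,13) 1 'f'
  18: (13,4) 2 'fh'
  19: (4,16) 0 ''
  20: (16,21) 1 'g'
  21: (21,9) 1 'g'
  22: (9,29) 0 ''
  23: (29,10) 1 'h'
  24: (10,14) 2 'ha'
  25: (14,2) 1 'h'
  26: (2,5) 1 'h'
  27: (5,18) 1 'h'
  28: (18,26) 1 'h'
  29: (26,25) 1 'h'

n(n+1)/2 = 30·31/2 = 465
Σ LCP = 0 + 1 + 2 + 1 + 0 + 0 + 1 + 3 + 0 + 1 + 1 + 0 + 1 + 1 + 0 + 1 + 1 + 1 + 2 + 0 + 1 + 1 + 0 + 1 + 2 + 1 + 1 + 1 + 1 + 1 = 27
distinct = 465 − 27 = 438

438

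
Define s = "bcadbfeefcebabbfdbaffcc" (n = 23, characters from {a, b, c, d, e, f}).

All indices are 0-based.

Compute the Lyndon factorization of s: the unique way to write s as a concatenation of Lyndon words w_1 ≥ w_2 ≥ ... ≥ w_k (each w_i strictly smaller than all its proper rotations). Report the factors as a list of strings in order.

emit factor 1: 'bc' (i=0, period=2)
emit factor 2: 'adbfeefceb' (i=2, period=10)
emit factor 3: 'abbfdbaffcc' (i=12, period=11)

["bc", "adbfeefceb", "abbfdbaffcc"]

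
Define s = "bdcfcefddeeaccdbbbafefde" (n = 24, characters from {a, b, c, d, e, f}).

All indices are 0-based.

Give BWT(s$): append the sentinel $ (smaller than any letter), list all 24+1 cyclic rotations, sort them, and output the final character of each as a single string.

eebbbd$acfdcbffddedcfceea

rank  rotation                   last
    0  $bdcfcefddeeaccdbbbafefde  e
    1  accdbbbafefde$bdcfcefddee  e
    2  afefde$bdcfcefddeeaccdbbb  b
    3  bafefde$bdcfcefddeeaccdbb  b
    4  bbafefde$bdcfcefddeeaccdb  b
    5  bbbafefde$bdcfcefddeeaccd  d
    6  bdcfcefddeeaccdbbbafefde$  $
    7  ccdbbbafefde$bdcfcefddeea  a
    8  cdbbbafefde$bdcfcefddeeac  c
    9  cefddeeaccdbbbafefde$bdcf  f
   10  cfcefddeeaccdbbbafefde$bd  d
   11  dbbbafefde$bdcfcefddeeacc  c
   12  dcfcefddeeaccdbbbafefde$b  b
   13  ddeeaccdbbbafefde$bdcfcef  f
   14  de$bdcfcefddeeaccdbbbafef  f
   15  deeaccdbbbafefde$bdcfcefd  d
   16  e$bdcfcefddeeaccdbbbafefd  d
   17  eaccdbbbafefde$bdcfcefdde  e
   18  eeaccdbbbafefde$bdcfcefdd  d
   19  efddeeaccdbbbafefde$bdcfc  c
   20  efde$bdcfcefddeeaccdbbbaf  f
   21  fcefddeeaccdbbbafefde$bdc  c
   22  fddeeaccdbbbafefde$bdcfce  e
   23  fde$bdcfcefddeeaccdbbbafe  e
   24  fefde$bdcfcefddeeaccdbbba  a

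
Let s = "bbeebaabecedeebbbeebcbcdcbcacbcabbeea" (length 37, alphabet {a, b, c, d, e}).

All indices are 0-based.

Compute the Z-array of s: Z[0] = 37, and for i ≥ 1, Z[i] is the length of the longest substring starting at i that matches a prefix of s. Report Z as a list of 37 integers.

Z[0]=37
i=1: i≥r, start 0; Z[1]=1 extend→box=[1,2)
i=2: i≥r, start 0; Z[2]=0
i=3: i≥r, start 0; Z[3]=0
i=4: i≥r, start 0; Z[4]=1 extend→box=[4,5)
i=5: i≥r, start 0; Z[5]=0
i=6: i≥r, start 0; Z[6]=0
i=7: i≥r, start 0; Z[7]=1 extend→box=[7,8)
i=8: i≥r, start 0; Z[8]=0
i=9: i≥r, start 0; Z[9]=0
i=10: i≥r, start 0; Z[10]=0
i=11: i≥r, start 0; Z[11]=0
i=12: i≥r, start 0; Z[12]=0
i=13: i≥r, start 0; Z[13]=0
i=14: i≥r, start 0; Z[14]=2 extend→box=[14,16)
i=15: min(r-i=1, Z[1]=1)=1; Z[15]=5 extend→box=[15,20)
i=16: min(r-i=4, Z[1]=1)=1; Z[16]=1
i=17: min(r-i=3, Z[2]=0)=0; Z[17]=0
i=18: min(r-i=2, Z[3]=0)=0; Z[18]=0
i=19: min(r-i=1, Z[4]=1)=1; Z[19]=1
i=20: i≥r, start 0; Z[20]=0
i=21: i≥r, start 0; Z[21]=1 extend→box=[21,22)
i=22: i≥r, start 0; Z[22]=0
i=23: i≥r, start 0; Z[23]=0
i=24: i≥r, start 0; Z[24]=0
i=25: i≥r, start 0; Z[25]=1 extend→box=[25,26)
i=26: i≥r, start 0; Z[26]=0
i=27: i≥r, start 0; Z[27]=0
i=28: i≥r, start 0; Z[28]=0
i=29: i≥r, start 0; Z[29]=1 extend→box=[29,30)
i=30: i≥r, start 0; Z[30]=0
i=31: i≥r, start 0; Z[31]=0
i=32: i≥r, start 0; Z[32]=4 extend→box=[32,36)
i=33: min(r-i=3, Z[1]=1)=1; Z[33]=1
i=34: min(r-i=2, Z[2]=0)=0; Z[34]=0
i=35: min(r-i=1, Z[3]=0)=0; Z[35]=0
i=36: i≥r, start 0; Z[36]=0

[37, 1, 0, 0, 1, 0, 0, 1, 0, 0, 0, 0, 0, 0, 2, 5, 1, 0, 0, 1, 0, 1, 0, 0, 0, 1, 0, 0, 0, 1, 0, 0, 4, 1, 0, 0, 0]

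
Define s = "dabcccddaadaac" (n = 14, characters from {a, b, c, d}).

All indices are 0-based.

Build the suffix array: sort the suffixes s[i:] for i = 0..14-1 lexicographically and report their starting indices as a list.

[11, 8, 1, 12, 9, 2, 13, 3, 4, 5, 10, 7, 0, 6]

sorted suffixes:
  #0 SA[0]=11  'aac'
  #1 SA[1]=8  'aadaac'
  #2 SA[2]=1  'abcccddaadaac'
  #3 SA[3]=12  'ac'
  #4 SA[4]=9  'adaac'
  #5 SA[5]=2  'bcccddaadaac'
  #6 SA[6]=13  'c'
  #7 SA[7]=3  'cccddaadaac'
  #8 SA[8]=4  'ccddaadaac'
  #9 SA[9]=5  'cddaadaac'
  #10 SA[10]=10  'daac'
  #11 SA[11]=7  'daadaac'
  #12 SA[12]=0  'dabcccddaadaac'
  #13 SA[13]=6  'ddaadaac'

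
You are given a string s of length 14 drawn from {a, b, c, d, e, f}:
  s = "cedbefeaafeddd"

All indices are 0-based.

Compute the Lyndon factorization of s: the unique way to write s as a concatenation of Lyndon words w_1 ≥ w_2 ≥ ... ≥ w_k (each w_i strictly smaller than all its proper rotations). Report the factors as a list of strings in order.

emit factor 1: 'ced' (i=0, period=3)
emit factor 2: 'befe' (i=3, period=4)
emit factor 3: 'aafeddd' (i=7, period=7)

["ced", "befe", "aafeddd"]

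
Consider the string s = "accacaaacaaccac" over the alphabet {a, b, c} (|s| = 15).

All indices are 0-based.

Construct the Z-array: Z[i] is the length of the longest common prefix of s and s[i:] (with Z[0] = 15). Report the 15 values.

[15, 0, 0, 2, 0, 1, 1, 2, 0, 1, 5, 0, 0, 2, 0]

Z[0]=15
i=1: i≥r, start 0; Z[1]=0
i=2: i≥r, start 0; Z[2]=0
i=3: i≥r, start 0; Z[3]=2 grow→box=[3,5)
i=4: min(r-i=1, Z[1]=0)=0; Z[4]=0
i=5: i≥r, start 0; Z[5]=1 grow→box=[5,6)
i=6: i≥r, start 0; Z[6]=1 grow→box=[6,7)
i=7: i≥r, start 0; Z[7]=2 grow→box=[7,9)
i=8: min(r-i=1, Z[1]=0)=0; Z[8]=0
i=9: i≥r, start 0; Z[9]=1 grow→box=[9,10)
i=10: i≥r, start 0; Z[10]=5 grow→box=[10,15)
i=11: min(r-i=4, Z[1]=0)=0; Z[11]=0
i=12: min(r-i=3, Z[2]=0)=0; Z[12]=0
i=13: min(r-i=2, Z[3]=2)=2; Z[13]=2
i=14: min(r-i=1, Z[4]=0)=0; Z[14]=0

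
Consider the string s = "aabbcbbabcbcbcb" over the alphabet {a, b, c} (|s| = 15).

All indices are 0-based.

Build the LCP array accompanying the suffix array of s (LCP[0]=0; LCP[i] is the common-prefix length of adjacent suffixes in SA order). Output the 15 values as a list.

rank→(start, suffix):
  0 → (0, 'aabbcbbabcbcbcb')
  1 → (1, 'abbcbbabcbcbcb')
  2 → (7, 'abcbcbcb')
  3 → (14, 'b')
  4 → (6, 'babcbcbcb')
  5 → (5, 'bbabcbcbcb')
  6 → (2, 'bbcbbabcbcbcb')
  7 → (12, 'bcb')
  8 → (3, 'bcbbabcbcbcb')
  9 → (10, 'bcbcb')
  10 → (8, 'bcbcbcb')
  11 → (13, 'cb')
  12 → (4, 'cbbabcbcbcb')
  13 → (11, 'cbcb')
  14 → (9, 'cbcbcb')

SA = [0, 1, 7, 14, 6, 5, 2, 12, 3, 10, 8, 13, 4, 11, 9]
rank  pair      lcp
   1  s[0:],s[1:]  1  'a'
   2  s[1:],s[7:]  2  'ab'
   3  s[7:],s[14:]  0  ''
   4  s[14:],s[6:]  1  'b'
   5  s[6:],s[5:]  1  'b'
   6  s[5:],s[2:]  2  'bb'
   7  s[2:],s[12:]  1  'b'
   8  s[12:],s[3:]  3  'bcb'
   9  s[3:],s[10:]  3  'bcb'
  10  s[10:],s[8:]  5  'bcbcb'
  11  s[8:],s[13:]  0  ''
  12  s[13:],s[4:]  2  'cb'
  13  s[4:],s[11:]  2  'cb'
  14  s[11:],s[9:]  4  'cbcb'

[0, 1, 2, 0, 1, 1, 2, 1, 3, 3, 5, 0, 2, 2, 4]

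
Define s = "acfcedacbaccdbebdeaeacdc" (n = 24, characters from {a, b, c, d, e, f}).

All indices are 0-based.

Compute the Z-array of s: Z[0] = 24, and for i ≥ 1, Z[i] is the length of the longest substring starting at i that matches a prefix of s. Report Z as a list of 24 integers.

[24, 0, 0, 0, 0, 0, 2, 0, 0, 2, 0, 0, 0, 0, 0, 0, 0, 0, 1, 0, 2, 0, 0, 0]

Z[0]=24
i=1: outside box; Z[1]=0
i=2: outside box; Z[2]=0
i=3: outside box; Z[3]=0
i=4: outside box; Z[4]=0
i=5: outside box; Z[5]=0
i=6: outside box; Z[6]=2 scan→box=[6,8)
i=7: min(r-i=1, Z[1]=0)=0; Z[7]=0
i=8: outside box; Z[8]=0
i=9: outside box; Z[9]=2 scan→box=[9,11)
i=10: min(r-i=1, Z[1]=0)=0; Z[10]=0
i=11: outside box; Z[11]=0
i=12: outside box; Z[12]=0
i=13: outside box; Z[13]=0
i=14: outside box; Z[14]=0
i=15: outside box; Z[15]=0
i=16: outside box; Z[16]=0
i=17: outside box; Z[17]=0
i=18: outside box; Z[18]=1 scan→box=[18,19)
i=19: outside box; Z[19]=0
i=20: outside box; Z[20]=2 scan→box=[20,22)
i=21: min(r-i=1, Z[1]=0)=0; Z[21]=0
i=22: outside box; Z[22]=0
i=23: outside box; Z[23]=0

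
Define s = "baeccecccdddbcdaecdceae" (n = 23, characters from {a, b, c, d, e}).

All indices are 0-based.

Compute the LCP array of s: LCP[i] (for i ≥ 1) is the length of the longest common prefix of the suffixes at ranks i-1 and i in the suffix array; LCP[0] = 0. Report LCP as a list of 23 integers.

[0, 2, 3, 0, 1, 0, 2, 2, 1, 2, 2, 1, 2, 0, 1, 1, 1, 2, 0, 1, 1, 3, 2]

rank | idx | suffix
   0 |  21 | ae
   1 |   1 | aeccecccdddbcdaecdceae
   2 |  15 | aecdceae
   3 |   0 | baeccecccdddbcdaecdceae
   4 |  12 | bcdaecdceae
   5 |   6 | cccdddbcdaecdceae
   6 |   7 | ccdddbcdaecdceae
   7 |   3 | ccecccdddbcdaecdceae
   8 |  13 | cdaecdceae
   9 |  17 | cdceae
  10 |   8 | cdddbcdaecdceae
  11 |  19 | ceae
  12 |   4 | cecccdddbcdaecdceae
  13 |  14 | daecdceae
  14 |  11 | dbcdaecdceae
  15 |  18 | dceae
  16 |  10 | ddbcdaecdceae
  17 |   9 | dddbcdaecdceae
  18 |  22 | e
  19 |  20 | eae
  20 |   5 | ecccdddbcdaecdceae
  21 |   2 | eccecccdddbcdaecdceae
  22 |  16 | ecdceae

SA = [21, 1, 15, 0, 12, 6, 7, 3, 13, 17, 8, 19, 4, 14, 11, 18, 10, 9, 22, 20, 5, 2, 16]
rank  pair      lcp
   1  s[21:],s[1:]  2  'ae'
   2  s[1:],s[15:]  3  'aec'
   3  s[15:],s[0:]  0  ''
   4  s[0:],s[12:]  1  'b'
   5  s[12:],s[6:]  0  ''
   6  s[6:],s[7:]  2  'cc'
   7  s[7:],s[3:]  2  'cc'
   8  s[3:],s[13:]  1  'c'
   9  s[13:],s[17:]  2  'cd'
  10  s[17:],s[8:]  2  'cd'
  11  s[8:],s[19:]  1  'c'
  12  s[19:],s[4:]  2  'ce'
  13  s[4:],s[14:]  0  ''
  14  s[14:],s[11:]  1  'd'
  15  s[11:],s[18:]  1  'd'
  16  s[18:],s[10:]  1  'd'
  17  s[10:],s[9:]  2  'dd'
  18  s[9:],s[22:]  0  ''
  19  s[22:],s[20:]  1  'e'
  20  s[20:],s[5:]  1  'e'
  21  s[5:],s[2:]  3  'ecc'
  22  s[2:],s[16:]  2  'ec'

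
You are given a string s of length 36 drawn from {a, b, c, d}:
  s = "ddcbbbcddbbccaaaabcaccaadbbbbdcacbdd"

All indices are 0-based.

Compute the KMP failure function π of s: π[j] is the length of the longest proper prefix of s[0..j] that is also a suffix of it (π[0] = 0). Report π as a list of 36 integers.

[0, 1, 0, 0, 0, 0, 0, 1, 2, 0, 0, 0, 0, 0, 0, 0, 0, 0, 0, 0, 0, 0, 0, 0, 1, 0, 0, 0, 0, 1, 0, 0, 0, 0, 1, 2]

π[0] = 0
j=1 s[j]='d': π[1]=1 (border 'd')
j=2 s[j]='c': k: 1→0; π[2]=0 (border '')
j=3 s[j]='b': π[3]=0 (border '')
j=4 s[j]='b': π[4]=0 (border '')
j=5 s[j]='b': π[5]=0 (border '')
j=6 s[j]='c': π[6]=0 (border '')
j=7 s[j]='d': π[7]=1 (border 'd')
j=8 s[j]='d': π[8]=2 (border 'dd')
j=9 s[j]='b': k: 2→1→0; π[9]=0 (border '')
j=10 s[j]='b': π[10]=0 (border '')
j=11 s[j]='c': π[11]=0 (border '')
j=12 s[j]='c': π[12]=0 (border '')
j=13 s[j]='a': π[13]=0 (border '')
j=14 s[j]='a': π[14]=0 (border '')
j=15 s[j]='a': π[15]=0 (border '')
j=16 s[j]='a': π[16]=0 (border '')
j=17 s[j]='b': π[17]=0 (border '')
j=18 s[j]='c': π[18]=0 (border '')
j=19 s[j]='a': π[19]=0 (border '')
j=20 s[j]='c': π[20]=0 (border '')
j=21 s[j]='c': π[21]=0 (border '')
j=22 s[j]='a': π[22]=0 (border '')
j=23 s[j]='a': π[23]=0 (border '')
j=24 s[j]='d': π[24]=1 (border 'd')
j=25 s[j]='b': k: 1→0; π[25]=0 (border '')
j=26 s[j]='b': π[26]=0 (border '')
j=27 s[j]='b': π[27]=0 (border '')
j=28 s[j]='b': π[28]=0 (border '')
j=29 s[j]='d': π[29]=1 (border 'd')
j=30 s[j]='c': k: 1→0; π[30]=0 (border '')
j=31 s[j]='a': π[31]=0 (border '')
j=32 s[j]='c': π[32]=0 (border '')
j=33 s[j]='b': π[33]=0 (border '')
j=34 s[j]='d': π[34]=1 (border 'd')
j=35 s[j]='d': π[35]=2 (border 'dd')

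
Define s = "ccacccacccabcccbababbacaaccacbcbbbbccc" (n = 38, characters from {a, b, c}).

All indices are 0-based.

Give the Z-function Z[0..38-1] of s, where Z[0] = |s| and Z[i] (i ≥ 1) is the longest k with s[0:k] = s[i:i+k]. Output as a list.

[38, 1, 0, 2, 7, 1, 0, 2, 3, 1, 0, 0, 2, 2, 1, 0, 0, 0, 0, 0, 0, 0, 1, 0, 0, 4, 1, 0, 1, 0, 1, 0, 0, 0, 0, 2, 2, 1]

Z[0]=38
i=1: outside box; Z[1]=1 grow→box=[1,2)
i=2: outside box; Z[2]=0
i=3: outside box; Z[3]=2 grow→box=[3,5)
i=4: min(r-i=1, Z[1]=1)=1; Z[4]=7 grow→box=[4,11)
i=5: min(r-i=6, Z[1]=1)=1; Z[5]=1
i=6: min(r-i=5, Z[2]=0)=0; Z[6]=0
i=7: min(r-i=4, Z[3]=2)=2; Z[7]=2
i=8: min(r-i=3, Z[4]=7)=3; Z[8]=3
i=9: min(r-i=2, Z[5]=1)=1; Z[9]=1
i=10: min(r-i=1, Z[6]=0)=0; Z[10]=0
i=11: outside box; Z[11]=0
i=12: outside box; Z[12]=2 grow→box=[12,14)
i=13: min(r-i=1, Z[1]=1)=1; Z[13]=2 grow→box=[13,15)
i=14: min(r-i=1, Z[1]=1)=1; Z[14]=1
i=15: outside box; Z[15]=0
i=16: outside box; Z[16]=0
i=17: outside box; Z[17]=0
i=18: outside box; Z[18]=0
i=19: outside box; Z[19]=0
i=20: outside box; Z[20]=0
i=21: outside box; Z[21]=0
i=22: outside box; Z[22]=1 grow→box=[22,23)
i=23: outside box; Z[23]=0
i=24: outside box; Z[24]=0
i=25: outside box; Z[25]=4 grow→box=[25,29)
i=26: min(r-i=3, Z[1]=1)=1; Z[26]=1
i=27: min(r-i=2, Z[2]=0)=0; Z[27]=0
i=28: min(r-i=1, Z[3]=2)=1; Z[28]=1
i=29: outside box; Z[29]=0
i=30: outside box; Z[30]=1 grow→box=[30,31)
i=31: outside box; Z[31]=0
i=32: outside box; Z[32]=0
i=33: outside box; Z[33]=0
i=34: outside box; Z[34]=0
i=35: outside box; Z[35]=2 grow→box=[35,37)
i=36: min(r-i=1, Z[1]=1)=1; Z[36]=2 grow→box=[36,38)
i=37: min(r-i=1, Z[1]=1)=1; Z[37]=1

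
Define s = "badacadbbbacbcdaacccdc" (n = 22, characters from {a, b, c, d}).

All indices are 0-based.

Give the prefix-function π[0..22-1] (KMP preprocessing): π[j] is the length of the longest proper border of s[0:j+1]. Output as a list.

[0, 0, 0, 0, 0, 0, 0, 1, 1, 1, 2, 0, 1, 0, 0, 0, 0, 0, 0, 0, 0, 0]

π[0] = 0
j=1 s[j]='a': π[1]=0 (border '')
j=2 s[j]='d': π[2]=0 (border '')
j=3 s[j]='a': π[3]=0 (border '')
j=4 s[j]='c': π[4]=0 (border '')
j=5 s[j]='a': π[5]=0 (border '')
j=6 s[j]='d': π[6]=0 (border '')
j=7 s[j]='b': π[7]=1 (border 'b')
j=8 s[j]='b': k: 1→0; π[8]=1 (border 'b')
j=9 s[j]='b': k: 1→0; π[9]=1 (border 'b')
j=10 s[j]='a': π[10]=2 (border 'ba')
j=11 s[j]='c': k: 2→0; π[11]=0 (border '')
j=12 s[j]='b': π[12]=1 (border 'b')
j=13 s[j]='c': k: 1→0; π[13]=0 (border '')
j=14 s[j]='d': π[14]=0 (border '')
j=15 s[j]='a': π[15]=0 (border '')
j=16 s[j]='a': π[16]=0 (border '')
j=17 s[j]='c': π[17]=0 (border '')
j=18 s[j]='c': π[18]=0 (border '')
j=19 s[j]='c': π[19]=0 (border '')
j=20 s[j]='d': π[20]=0 (border '')
j=21 s[j]='c': π[21]=0 (border '')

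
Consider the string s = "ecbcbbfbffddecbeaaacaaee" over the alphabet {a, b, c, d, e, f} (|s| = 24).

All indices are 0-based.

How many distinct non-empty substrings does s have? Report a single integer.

275

sorted suffixes:
  #0 SA[0]=16  'aaacaaee'
  #1 SA[1]=17  'aacaaee'
  #2 SA[2]=20  'aaee'
  #3 SA[3]=18  'acaaee'
  #4 SA[4]=21  'aee'
  #5 SA[5]=4  'bbfbffddecbeaaacaaee'
  #6 SA[6]=2  'bcbbfbffddecbeaaacaaee'
  #7 SA[7]=14  'beaaacaaee'
  #8 SA[8]=5  'bfbffddecbeaaacaaee'
  #9 SA[9]=7  'bffddecbeaaacaaee'
  #10 SA[10]=19  'caaee'
  #11 SA[11]=3  'cbbfbffddecbeaaacaaee'
  #12 SA[12]=1  'cbcbbfbffddecbeaaacaaee'
  #13 SA[13]=13  'cbeaaacaaee'
  #14 SA[14]=10  'ddecbeaaacaaee'
  #15 SA[15]=11  'decbeaaacaaee'
  #16 SA[16]=23  'e'
  #17 SA[17]=15  'eaaacaaee'
  #18 SA[18]=0  'ecbcbbfbffddecbeaaacaaee'
  #19 SA[19]=12  'ecbeaaacaaee'
  #20 SA[20]=22  'ee'
  #21 SA[21]=6  'fbffddecbeaaacaaee'
  #22 SA[22]=9  'fddecbeaaacaaee'
  #23 SA[23]=8  'ffddecbeaaacaaee'

SA = [16, 17, 20, 18, 21, 4, 2, 14, 5, 7, 19, 3, 1, 13, 10, 11, 23, 15, 0, 12, 22, 6, 9, 8]
[i] adj suffixes → lcp
  [1] 16/17 → 2 ('aa')
  [2] 17/20 → 2 ('aa')
  [3] 20/18 → 1 ('a')
  [4] 18/21 → 1 ('a')
  [5] 21/4 → 0 ('')
  [6] 4/2 → 1 ('b')
  [7] 2/14 → 1 ('b')
  [8] 14/5 → 1 ('b')
  [9] 5/7 → 2 ('bf')
  [10] 7/19 → 0 ('')
  [11] 19/3 → 1 ('c')
  [12] 3/1 → 2 ('cb')
  [13] 1/13 → 2 ('cb')
  [14] 13/10 → 0 ('')
  [15] 10/11 → 1 ('d')
  [16] 11/23 → 0 ('')
  [17] 23/15 → 1 ('e')
  [18] 15/0 → 1 ('e')
  [19] 0/12 → 3 ('ecb')
  [20] 12/22 → 1 ('e')
  [21] 22/6 → 0 ('')
  [22] 6/9 → 1 ('f')
  [23] 9/8 → 1 ('f')

n(n+1)/2 = 24·25/2 = 300
Σ LCP = 0 + 2 + 2 + 1 + 1 + 0 + 1 + 1 + 1 + 2 + 0 + 1 + 2 + 2 + 0 + 1 + 0 + 1 + 1 + 3 + 1 + 0 + 1 + 1 = 25
distinct = 300 − 25 = 275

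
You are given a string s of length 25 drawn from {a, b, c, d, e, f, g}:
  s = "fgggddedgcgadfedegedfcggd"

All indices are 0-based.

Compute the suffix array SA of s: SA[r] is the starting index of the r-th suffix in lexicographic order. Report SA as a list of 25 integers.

sorted suffixes:
  #0 SA[0]=11  'adfedegedfcggd'
  #1 SA[1]=9  'cgadfedegedfcggd'
  #2 SA[2]=21  'cggd'
  #3 SA[3]=24  'd'
  #4 SA[4]=4  'ddedgcgadfedegedfcggd'
  #5 SA[5]=5  'dedgcgadfedegedfcggd'
  #6 SA[6]=15  'degedfcggd'
  #7 SA[7]=19  'dfcggd'
  #8 SA[8]=12  'dfedegedfcggd'
  #9 SA[9]=7  'dgcgadfedegedfcggd'
  #10 SA[10]=14  'edegedfcggd'
  #11 SA[11]=18  'edfcggd'
  #12 SA[12]=6  'edgcgadfedegedfcggd'
  #13 SA[13]=16  'egedfcggd'
  #14 SA[14]=20  'fcggd'
  #15 SA[15]=13  'fedegedfcggd'
  #16 SA[16]=0  'fgggddedgcgadfedegedfcggd'
  #17 SA[17]=10  'gadfedegedfcggd'
  #18 SA[18]=8  'gcgadfedegedfcggd'
  #19 SA[19]=23  'gd'
  #20 SA[20]=3  'gddedgcgadfedegedfcggd'
  #21 SA[21]=17  'gedfcggd'
  #22 SA[22]=22  'ggd'
  #23 SA[23]=2  'ggddedgcgadfedegedfcggd'
  #24 SA[24]=1  'gggddedgcgadfedegedfcggd'

[11, 9, 21, 24, 4, 5, 15, 19, 12, 7, 14, 18, 6, 16, 20, 13, 0, 10, 8, 23, 3, 17, 22, 2, 1]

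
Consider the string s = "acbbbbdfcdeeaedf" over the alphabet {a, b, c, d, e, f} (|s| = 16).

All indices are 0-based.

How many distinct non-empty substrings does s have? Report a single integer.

122

rank | idx | suffix
   0 |   0 | acbbbbdfcdeeaedf
   1 |  12 | aedf
   2 |   2 | bbbbdfcdeeaedf
   3 |   3 | bbbdfcdeeaedf
   4 |   4 | bbdfcdeeaedf
   5 |   5 | bdfcdeeaedf
   6 |   1 | cbbbbdfcdeeaedf
   7 |   8 | cdeeaedf
   8 |   9 | deeaedf
   9 |  14 | df
  10 |   6 | dfcdeeaedf
  11 |  11 | eaedf
  12 |  13 | edf
  13 |  10 | eeaedf
  14 |  15 | f
  15 |   7 | fcdeeaedf

SA = [0, 12, 2, 3, 4, 5, 1, 8, 9, 14, 6, 11, 13, 10, 15, 7]
i: (SA[i-1],SA[i]) lcp shared
  1: (0,12) 1 'a'
  2: (12,2) 0 ''
  3: (2,3) 3 'bbb'
  4: (3,4) 2 'bb'
  5: (4,5) 1 'b'
  6: (5,1) 0 ''
  7: (1,8) 1 'c'
  8: (8,9) 0 ''
  9: (9,14) 1 'd'
  10: (14,6) 2 'df'
  11: (6,11) 0 ''
  12: (11,13) 1 'e'
  13: (13,10) 1 'e'
  14: (10,15) 0 ''
  15: (15,7) 1 'f'

n(n+1)/2 = 16·17/2 = 136
Σ LCP = 0 + 1 + 0 + 3 + 2 + 1 + 0 + 1 + 0 + 1 + 2 + 0 + 1 + 1 + 0 + 1 = 14
distinct = 136 − 14 = 122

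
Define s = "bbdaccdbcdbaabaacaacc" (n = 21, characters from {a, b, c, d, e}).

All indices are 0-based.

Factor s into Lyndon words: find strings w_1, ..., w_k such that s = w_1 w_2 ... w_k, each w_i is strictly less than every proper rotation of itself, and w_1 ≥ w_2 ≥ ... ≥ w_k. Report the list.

emit factor 1: 'bbd' (i=0, period=3)
emit factor 2: 'accdbcdb' (i=3, period=8)
emit factor 3: 'aabaacaacc' (i=11, period=10)

["bbd", "accdbcdb", "aabaacaacc"]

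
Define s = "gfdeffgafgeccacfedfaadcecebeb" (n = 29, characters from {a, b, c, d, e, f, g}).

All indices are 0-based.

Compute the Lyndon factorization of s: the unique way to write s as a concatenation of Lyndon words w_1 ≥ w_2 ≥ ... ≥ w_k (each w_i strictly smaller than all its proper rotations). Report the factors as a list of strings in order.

["g", "f", "deffg", "afgecc", "acfedf", "aadcecebeb"]

emit factor 1: 'g' (i=0, period=1)
emit factor 2: 'f' (i=1, period=1)
emit factor 3: 'deffg' (i=2, period=5)
emit factor 4: 'afgecc' (i=7, period=6)
emit factor 5: 'acfedf' (i=13, period=6)
emit factor 6: 'aadcecebeb' (i=19, period=10)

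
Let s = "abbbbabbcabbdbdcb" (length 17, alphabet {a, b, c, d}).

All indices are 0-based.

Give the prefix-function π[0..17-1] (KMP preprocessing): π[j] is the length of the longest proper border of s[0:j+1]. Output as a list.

[0, 0, 0, 0, 0, 1, 2, 3, 0, 1, 2, 3, 0, 0, 0, 0, 0]

π[0] = 0
j=1 s[j]='b': π[1]=0 (border '')
j=2 s[j]='b': π[2]=0 (border '')
j=3 s[j]='b': π[3]=0 (border '')
j=4 s[j]='b': π[4]=0 (border '')
j=5 s[j]='a': π[5]=1 (border 'a')
j=6 s[j]='b': π[6]=2 (border 'ab')
j=7 s[j]='b': π[7]=3 (border 'abb')
j=8 s[j]='c': k: 3→0; π[8]=0 (border '')
j=9 s[j]='a': π[9]=1 (border 'a')
j=10 s[j]='b': π[10]=2 (border 'ab')
j=11 s[j]='b': π[11]=3 (border 'abb')
j=12 s[j]='d': k: 3→0; π[12]=0 (border '')
j=13 s[j]='b': π[13]=0 (border '')
j=14 s[j]='d': π[14]=0 (border '')
j=15 s[j]='c': π[15]=0 (border '')
j=16 s[j]='b': π[16]=0 (border '')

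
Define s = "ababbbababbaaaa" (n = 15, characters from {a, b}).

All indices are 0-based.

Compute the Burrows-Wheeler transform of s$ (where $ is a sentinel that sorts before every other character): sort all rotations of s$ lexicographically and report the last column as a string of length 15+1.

aaaabb$bbbbaaaba

rank  rotation          last
    0  $ababbbababbaaaa  a
    1  a$ababbbababbaaa  a
    2  aa$ababbbababbaa  a
    3  aaa$ababbbababba  a
    4  aaaa$ababbbababb  b
    5  ababbaaaa$ababbb  b
    6  ababbbababbaaaa$  $
    7  abbaaaa$ababbbab  b
    8  abbbababbaaaa$ab  b
    9  baaaa$ababbbabab  b
   10  bababbaaaa$ababb  b
   11  babbaaaa$ababbba  a
   12  babbbababbaaaa$a  a
   13  bbaaaa$ababbbaba  a
   14  bbababbaaaa$abab  b
   15  bbbababbaaaa$aba  a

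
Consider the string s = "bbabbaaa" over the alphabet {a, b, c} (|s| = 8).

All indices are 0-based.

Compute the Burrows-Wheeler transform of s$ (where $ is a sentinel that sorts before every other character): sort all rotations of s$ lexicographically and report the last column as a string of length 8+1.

aaabbbba$

rank  rotation   last
    0  $bbabbaaa  a
    1  a$bbabbaa  a
    2  aa$bbabba  a
    3  aaa$bbabb  b
    4  abbaaa$bb  b
    5  baaa$bbab  b
    6  babbaaa$b  b
    7  bbaaa$bba  a
    8  bbabbaaa$  $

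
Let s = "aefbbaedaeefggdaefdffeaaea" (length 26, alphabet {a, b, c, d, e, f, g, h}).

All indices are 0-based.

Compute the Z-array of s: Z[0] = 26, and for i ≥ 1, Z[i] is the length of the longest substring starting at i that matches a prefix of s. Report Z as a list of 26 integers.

[26, 0, 0, 0, 0, 2, 0, 0, 2, 0, 0, 0, 0, 0, 0, 3, 0, 0, 0, 0, 0, 0, 1, 2, 0, 1]

Z[0]=26
i=1: outside box; Z[1]=0
i=2: outside box; Z[2]=0
i=3: outside box; Z[3]=0
i=4: outside box; Z[4]=0
i=5: outside box; Z[5]=2 grow→box=[5,7)
i=6: min(r-i=1, Z[1]=0)=0; Z[6]=0
i=7: outside box; Z[7]=0
i=8: outside box; Z[8]=2 grow→box=[8,10)
i=9: min(r-i=1, Z[1]=0)=0; Z[9]=0
i=10: outside box; Z[10]=0
i=11: outside box; Z[11]=0
i=12: outside box; Z[12]=0
i=13: outside box; Z[13]=0
i=14: outside box; Z[14]=0
i=15: outside box; Z[15]=3 grow→box=[15,18)
i=16: min(r-i=2, Z[1]=0)=0; Z[16]=0
i=17: min(r-i=1, Z[2]=0)=0; Z[17]=0
i=18: outside box; Z[18]=0
i=19: outside box; Z[19]=0
i=20: outside box; Z[20]=0
i=21: outside box; Z[21]=0
i=22: outside box; Z[22]=1 grow→box=[22,23)
i=23: outside box; Z[23]=2 grow→box=[23,25)
i=24: min(r-i=1, Z[1]=0)=0; Z[24]=0
i=25: outside box; Z[25]=1 grow→box=[25,26)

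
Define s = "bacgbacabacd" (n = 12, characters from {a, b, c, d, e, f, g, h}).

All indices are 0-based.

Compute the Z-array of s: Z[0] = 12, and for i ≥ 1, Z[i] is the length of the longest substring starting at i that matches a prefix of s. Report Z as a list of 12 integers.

[12, 0, 0, 0, 3, 0, 0, 0, 3, 0, 0, 0]

Z[0]=12
i=1: outside box; Z[1]=0
i=2: outside box; Z[2]=0
i=3: outside box; Z[3]=0
i=4: outside box; Z[4]=3 grow→box=[4,7)
i=5: min(r-i=2, Z[1]=0)=0; Z[5]=0
i=6: min(r-i=1, Z[2]=0)=0; Z[6]=0
i=7: outside box; Z[7]=0
i=8: outside box; Z[8]=3 grow→box=[8,11)
i=9: min(r-i=2, Z[1]=0)=0; Z[9]=0
i=10: min(r-i=1, Z[2]=0)=0; Z[10]=0
i=11: outside box; Z[11]=0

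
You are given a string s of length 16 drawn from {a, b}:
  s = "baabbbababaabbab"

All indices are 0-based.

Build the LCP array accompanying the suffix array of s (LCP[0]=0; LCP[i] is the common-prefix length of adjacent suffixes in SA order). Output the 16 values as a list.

sorted suffixes:
  #0 SA[0]=10  'aabbab'
  #1 SA[1]=1  'aabbbababaabbab'
  #2 SA[2]=14  'ab'
  #3 SA[3]=8  'abaabbab'
  #4 SA[4]=6  'ababaabbab'
  #5 SA[5]=11  'abbab'
  #6 SA[6]=2  'abbbababaabbab'
  #7 SA[7]=15  'b'
  #8 SA[8]=9  'baabbab'
  #9 SA[9]=0  'baabbbababaabbab'
  #10 SA[10]=13  'bab'
  #11 SA[11]=7  'babaabbab'
  #12 SA[12]=5  'bababaabbab'
  #13 SA[13]=12  'bbab'
  #14 SA[14]=4  'bbababaabbab'
  #15 SA[15]=3  'bbbababaabbab'

SA = [10, 1, 14, 8, 6, 11, 2, 15, 9, 0, 13, 7, 5, 12, 4, 3]
[i] adj suffixes → lcp
  [1] 10/1 → 4 ('aabb')
  [2] 1/14 → 1 ('a')
  [3] 14/8 → 2 ('ab')
  [4] 8/6 → 3 ('aba')
  [5] 6/11 → 2 ('ab')
  [6] 11/2 → 3 ('abb')
  [7] 2/15 → 0 ('')
  [8] 15/9 → 1 ('b')
  [9] 9/0 → 5 ('baabb')
  [10] 0/13 → 2 ('ba')
  [11] 13/7 → 3 ('bab')
  [12] 7/5 → 4 ('baba')
  [13] 5/12 → 1 ('b')
  [14] 12/4 → 4 ('bbab')
  [15] 4/3 → 2 ('bb')

[0, 4, 1, 2, 3, 2, 3, 0, 1, 5, 2, 3, 4, 1, 4, 2]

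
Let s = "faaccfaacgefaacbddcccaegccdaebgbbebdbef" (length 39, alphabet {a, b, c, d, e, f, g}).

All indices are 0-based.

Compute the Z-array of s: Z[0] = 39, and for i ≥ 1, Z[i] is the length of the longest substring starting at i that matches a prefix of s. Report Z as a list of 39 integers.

Z[0]=39
i=1: outside box; Z[1]=0
i=2: outside box; Z[2]=0
i=3: outside box; Z[3]=0
i=4: outside box; Z[4]=0
i=5: outside box; Z[5]=4 scan→box=[5,9)
i=6: min(r-i=3, Z[1]=0)=0; Z[6]=0
i=7: min(r-i=2, Z[2]=0)=0; Z[7]=0
i=8: min(r-i=1, Z[3]=0)=0; Z[8]=0
i=9: outside box; Z[9]=0
i=10: outside box; Z[10]=0
i=11: outside box; Z[11]=4 scan→box=[11,15)
i=12: min(r-i=3, Z[1]=0)=0; Z[12]=0
i=13: min(r-i=2, Z[2]=0)=0; Z[13]=0
i=14: min(r-i=1, Z[3]=0)=0; Z[14]=0
i=15: outside box; Z[15]=0
i=16: outside box; Z[16]=0
i=17: outside box; Z[17]=0
i=18: outside box; Z[18]=0
i=19: outside box; Z[19]=0
i=20: outside box; Z[20]=0
i=21: outside box; Z[21]=0
i=22: outside box; Z[22]=0
i=23: outside box; Z[23]=0
i=24: outside box; Z[24]=0
i=25: outside box; Z[25]=0
i=26: outside box; Z[26]=0
i=27: outside box; Z[27]=0
i=28: outside box; Z[28]=0
i=29: outside box; Z[29]=0
i=30: outside box; Z[30]=0
i=31: outside box; Z[31]=0
i=32: outside box; Z[32]=0
i=33: outside box; Z[33]=0
i=34: outside box; Z[34]=0
i=35: outside box; Z[35]=0
i=36: outside box; Z[36]=0
i=37: outside box; Z[37]=0
i=38: outside box; Z[38]=1 scan→box=[38,39)

[39, 0, 0, 0, 0, 4, 0, 0, 0, 0, 0, 4, 0, 0, 0, 0, 0, 0, 0, 0, 0, 0, 0, 0, 0, 0, 0, 0, 0, 0, 0, 0, 0, 0, 0, 0, 0, 0, 1]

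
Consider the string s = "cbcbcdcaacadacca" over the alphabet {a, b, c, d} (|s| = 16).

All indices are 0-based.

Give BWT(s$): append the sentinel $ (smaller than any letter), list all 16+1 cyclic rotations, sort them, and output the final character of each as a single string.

accadccccda$babac

rank  rotation           last
    0  $cbcbcdcaacadacca  a
    1  a$cbcbcdcaacadacc  c
    2  aacadacca$cbcbcdc  c
    3  acadacca$cbcbcdca  a
    4  acca$cbcbcdcaacad  d
    5  adacca$cbcbcdcaac  c
    6  bcbcdcaacadacca$c  c
    7  bcdcaacadacca$cbc  c
    8  ca$cbcbcdcaacadac  c
    9  caacadacca$cbcbcd  d
   10  cadacca$cbcbcdcaa  a
   11  cbcbcdcaacadacca$  $
   12  cbcdcaacadacca$cb  b
   13  cca$cbcbcdcaacada  a
   14  cdcaacadacca$cbcb  b
   15  dacca$cbcbcdcaaca  a
   16  dcaacadacca$cbcbc  c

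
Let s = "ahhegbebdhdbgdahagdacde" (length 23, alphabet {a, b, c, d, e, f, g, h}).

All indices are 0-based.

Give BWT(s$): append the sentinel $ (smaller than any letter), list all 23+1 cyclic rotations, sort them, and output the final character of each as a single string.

rank  rotation                  last
    0  $ahhegbebdhdbgdahagdacde  e
    1  acde$ahhegbebdhdbgdahagd  d
    2  agdacde$ahhegbebdhdbgdah  h
    3  ahagdacde$ahhegbebdhdbgd  d
    4  ahhegbebdhdbgdahagdacde$  $
    5  bdhdbgdahagdacde$ahhegbe  e
    6  bebdhdbgdahagdacde$ahheg  g
    7  bgdahagdacde$ahhegbebdhd  d
    8  cde$ahhegbebdhdbgdahagda  a
    9  dacde$ahhegbebdhdbgdahag  g
   10  dahagdacde$ahhegbebdhdbg  g
   11  dbgdahagdacde$ahhegbebdh  h
   12  de$ahhegbebdhdbgdahagdac  c
   13  dhdbgdahagdacde$ahhegbeb  b
   14  e$ahhegbebdhdbgdahagdacd  d
   15  ebdhdbgdahagdacde$ahhegb  b
   16  egbebdhdbgdahagdacde$ahh  h
   17  gbebdhdbgdahagdacde$ahhe  e
   18  gdacde$ahhegbebdhdbgdaha  a
   19  gdahagdacde$ahhegbebdhdb  b
   20  hagdacde$ahhegbebdhdbgda  a
   21  hdbgdahagdacde$ahhegbebd  d
   22  hegbebdhdbgdahagdacde$ah  h
   23  hhegbebdhdbgdahagdacde$a  a

edhd$egdagghcbdbheabadha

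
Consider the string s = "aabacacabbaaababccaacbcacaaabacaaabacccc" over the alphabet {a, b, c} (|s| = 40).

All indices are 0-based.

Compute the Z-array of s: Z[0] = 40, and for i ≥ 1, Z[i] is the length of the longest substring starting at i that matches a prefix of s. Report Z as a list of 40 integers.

[40, 1, 0, 1, 0, 1, 0, 1, 0, 0, 2, 4, 1, 0, 1, 0, 0, 0, 2, 1, 0, 0, 0, 1, 0, 2, 6, 1, 0, 1, 0, 2, 5, 1, 0, 1, 0, 0, 0, 0]

Z[0]=40
i=1: outside box; Z[1]=1 grow→box=[1,2)
i=2: outside box; Z[2]=0
i=3: outside box; Z[3]=1 grow→box=[3,4)
i=4: outside box; Z[4]=0
i=5: outside box; Z[5]=1 grow→box=[5,6)
i=6: outside box; Z[6]=0
i=7: outside box; Z[7]=1 grow→box=[7,8)
i=8: outside box; Z[8]=0
i=9: outside box; Z[9]=0
i=10: outside box; Z[10]=2 grow→box=[10,12)
i=11: min(r-i=1, Z[1]=1)=1; Z[11]=4 grow→box=[11,15)
i=12: min(r-i=3, Z[1]=1)=1; Z[12]=1
i=13: min(r-i=2, Z[2]=0)=0; Z[13]=0
i=14: min(r-i=1, Z[3]=1)=1; Z[14]=1
i=15: outside box; Z[15]=0
i=16: outside box; Z[16]=0
i=17: outside box; Z[17]=0
i=18: outside box; Z[18]=2 grow→box=[18,20)
i=19: min(r-i=1, Z[1]=1)=1; Z[19]=1
i=20: outside box; Z[20]=0
i=21: outside box; Z[21]=0
i=22: outside box; Z[22]=0
i=23: outside box; Z[23]=1 grow→box=[23,24)
i=24: outside box; Z[24]=0
i=25: outside box; Z[25]=2 grow→box=[25,27)
i=26: min(r-i=1, Z[1]=1)=1; Z[26]=6 grow→box=[26,32)
i=27: min(r-i=5, Z[1]=1)=1; Z[27]=1
i=28: min(r-i=4, Z[2]=0)=0; Z[28]=0
i=29: min(r-i=3, Z[3]=1)=1; Z[29]=1
i=30: min(r-i=2, Z[4]=0)=0; Z[30]=0
i=31: min(r-i=1, Z[5]=1)=1; Z[31]=2 grow→box=[31,33)
i=32: min(r-i=1, Z[1]=1)=1; Z[32]=5 grow→box=[32,37)
i=33: min(r-i=4, Z[1]=1)=1; Z[33]=1
i=34: min(r-i=3, Z[2]=0)=0; Z[34]=0
i=35: min(r-i=2, Z[3]=1)=1; Z[35]=1
i=36: min(r-i=1, Z[4]=0)=0; Z[36]=0
i=37: outside box; Z[37]=0
i=38: outside box; Z[38]=0
i=39: outside box; Z[39]=0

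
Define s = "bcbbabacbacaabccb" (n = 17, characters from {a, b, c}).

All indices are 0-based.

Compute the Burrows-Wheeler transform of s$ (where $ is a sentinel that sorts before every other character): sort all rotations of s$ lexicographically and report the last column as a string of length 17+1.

bcbabbcbcac$aacabb

rank  rotation            last
    0  $bcbbabacbacaabccb  b
    1  aabccb$bcbbabacbac  c
    2  abacbacaabccb$bcbb  b
    3  abccb$bcbbabacbaca  a
    4  acaabccb$bcbbabacb  b
    5  acbacaabccb$bcbbab  b
    6  b$bcbbabacbacaabcc  c
    7  babacbacaabccb$bcb  b
    8  bacaabccb$bcbbabac  c
    9  bacbacaabccb$bcbba  a
   10  bbabacbacaabccb$bc  c
   11  bcbbabacbacaabccb$  $
   12  bccb$bcbbabacbacaa  a
   13  caabccb$bcbbabacba  a
   14  cb$bcbbabacbacaabc  c
   15  cbacaabccb$bcbbaba  a
   16  cbbabacbacaabccb$b  b
   17  ccb$bcbbabacbacaab  b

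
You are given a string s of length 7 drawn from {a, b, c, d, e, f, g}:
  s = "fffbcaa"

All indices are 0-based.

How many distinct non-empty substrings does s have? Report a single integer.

24

sorted suffixes:
  #0 SA[0]=6  'a'
  #1 SA[1]=5  'aa'
  #2 SA[2]=3  'bcaa'
  #3 SA[3]=4  'caa'
  #4 SA[4]=2  'fbcaa'
  #5 SA[5]=1  'ffbcaa'
  #6 SA[6]=0  'fffbcaa'

SA = [6, 5, 3, 4, 2, 1, 0]
i: (SA[i-1],SA[i]) lcp shared
  1: (6,5) 1 'a'
  2: (5,3) 0 ''
  3: (3,4) 0 ''
  4: (4,2) 0 ''
  5: (2,1) 1 'f'
  6: (1,0) 2 'ff'

n(n+1)/2 = 7·8/2 = 28
Σ LCP = 0 + 1 + 0 + 0 + 0 + 1 + 2 = 4
distinct = 28 − 4 = 24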